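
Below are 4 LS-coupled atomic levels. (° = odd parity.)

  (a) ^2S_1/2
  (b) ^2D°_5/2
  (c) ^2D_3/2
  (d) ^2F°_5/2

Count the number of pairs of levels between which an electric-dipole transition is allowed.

2

(a)–(b): forbidden (ΔL, ΔJ).
(a)–(c): forbidden (parity, ΔL).
(a)–(d): forbidden (ΔL, ΔJ).
(b)–(c): allowed.
(b)–(d): forbidden (parity).
(c)–(d): allowed.
Allowed pairs: 2 of 6.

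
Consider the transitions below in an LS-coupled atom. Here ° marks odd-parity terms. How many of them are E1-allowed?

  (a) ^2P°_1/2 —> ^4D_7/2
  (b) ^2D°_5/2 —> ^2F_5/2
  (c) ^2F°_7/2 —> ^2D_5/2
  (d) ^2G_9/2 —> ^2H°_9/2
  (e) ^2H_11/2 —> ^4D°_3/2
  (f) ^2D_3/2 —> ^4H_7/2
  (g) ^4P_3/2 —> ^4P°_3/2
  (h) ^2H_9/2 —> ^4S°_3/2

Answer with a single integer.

4

(a) forbidden (ΔS, ΔJ fail)
(b) allowed
(c) allowed
(d) allowed
(e) forbidden (ΔS, ΔL, ΔJ fail)
(f) forbidden (parity, ΔS, ΔL, ΔJ fail)
(g) allowed
(h) forbidden (ΔS, ΔL, ΔJ fail)
Total allowed: 4 of 8.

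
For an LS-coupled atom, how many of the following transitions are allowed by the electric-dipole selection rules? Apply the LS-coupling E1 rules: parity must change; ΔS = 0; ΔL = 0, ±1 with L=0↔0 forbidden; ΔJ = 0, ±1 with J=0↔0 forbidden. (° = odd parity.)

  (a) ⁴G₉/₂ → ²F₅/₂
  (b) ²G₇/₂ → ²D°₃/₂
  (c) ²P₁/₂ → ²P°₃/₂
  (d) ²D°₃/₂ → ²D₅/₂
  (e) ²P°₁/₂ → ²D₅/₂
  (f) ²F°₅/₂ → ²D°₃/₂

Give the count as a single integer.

(a) forbidden (parity, ΔS, ΔJ fail)
(b) forbidden (ΔL, ΔJ fail)
(c) allowed
(d) allowed
(e) forbidden (ΔJ fails)
(f) forbidden (parity fails)
Total allowed: 2 of 6.

2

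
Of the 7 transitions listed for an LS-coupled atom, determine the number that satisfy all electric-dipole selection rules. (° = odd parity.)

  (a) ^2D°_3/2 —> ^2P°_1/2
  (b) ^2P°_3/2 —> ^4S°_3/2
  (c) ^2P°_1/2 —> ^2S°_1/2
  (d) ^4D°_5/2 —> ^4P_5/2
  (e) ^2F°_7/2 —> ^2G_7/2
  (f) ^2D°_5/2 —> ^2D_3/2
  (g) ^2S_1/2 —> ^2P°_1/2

(a) forbidden (parity fails)
(b) forbidden (parity, ΔS fail)
(c) forbidden (parity fails)
(d) allowed
(e) allowed
(f) allowed
(g) allowed
Total allowed: 4 of 7.

4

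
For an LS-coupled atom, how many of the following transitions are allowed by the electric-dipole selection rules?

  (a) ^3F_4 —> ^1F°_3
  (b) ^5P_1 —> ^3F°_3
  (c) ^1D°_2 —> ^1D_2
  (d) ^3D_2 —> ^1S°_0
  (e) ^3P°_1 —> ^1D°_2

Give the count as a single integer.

(a) forbidden (ΔS fails)
(b) forbidden (ΔS, ΔL, ΔJ fail)
(c) allowed
(d) forbidden (ΔS, ΔL, ΔJ fail)
(e) forbidden (parity, ΔS fail)
Total allowed: 1 of 5.

1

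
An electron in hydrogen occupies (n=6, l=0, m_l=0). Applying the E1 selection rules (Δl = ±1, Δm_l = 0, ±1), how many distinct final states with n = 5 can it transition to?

3

E1 requires Δl = ±1, so l_f ∈ {-1, 1}; with 0 ≤ l_f ≤ n_f−1 = 4, the allowed l_f values are {1}.
For l_f = 1: m_f ∈ {m_i−1, m_i, m_i+1} ∩ [−1, 1] = {-1, 0, 1} → 3 states.
Total: 3.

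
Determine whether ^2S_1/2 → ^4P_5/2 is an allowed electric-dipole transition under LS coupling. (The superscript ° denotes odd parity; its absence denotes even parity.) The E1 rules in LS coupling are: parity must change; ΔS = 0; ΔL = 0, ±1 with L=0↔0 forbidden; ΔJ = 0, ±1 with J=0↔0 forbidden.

Initial level: S=1/2, L=0, J=1/2, parity even. Final level: S=3/2, L=1, J=5/2, parity even.
Parity must change: even → even — ✗.
ΔS = 0: S: 1/2 → 3/2 — ✗.
ΔL = 0, ±1 (not L=0↔0): L: 0 → 1, ΔL = +1 — ✓.
ΔJ = 0, ±1 (not J=0↔0): J: 1/2 → 5/2, ΔJ = +2 — ✗.
Rule(s) violated: parity, ΔS, ΔJ.

forbidden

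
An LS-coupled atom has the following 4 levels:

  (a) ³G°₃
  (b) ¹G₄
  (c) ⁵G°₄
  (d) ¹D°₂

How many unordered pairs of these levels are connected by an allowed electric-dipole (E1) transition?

(a)–(b): forbidden (ΔS).
(a)–(c): forbidden (parity, ΔS).
(a)–(d): forbidden (parity, ΔS, ΔL).
(b)–(c): forbidden (ΔS).
(b)–(d): forbidden (ΔL, ΔJ).
(c)–(d): forbidden (parity, ΔS, ΔL, ΔJ).
Allowed pairs: 0 of 6.

0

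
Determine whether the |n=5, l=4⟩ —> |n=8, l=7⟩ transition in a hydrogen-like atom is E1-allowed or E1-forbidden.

Δl = 7 − 4 = +3; the E1 rule Δl = ±1 is violated.
The transition is electric-dipole forbidden.

forbidden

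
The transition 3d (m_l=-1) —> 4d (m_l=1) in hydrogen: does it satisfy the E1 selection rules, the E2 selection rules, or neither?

Δl = 2 − 2 = +0; l_i + l_f = 4.
Δm_l = +2.
E1 (Δl = ±1, |Δm_l| ≤ 1): not satisfied.
E2 (Δl = 0,±2, l_i+l_f ≥ 2, |Δm_l| ≤ 2): satisfied.

E2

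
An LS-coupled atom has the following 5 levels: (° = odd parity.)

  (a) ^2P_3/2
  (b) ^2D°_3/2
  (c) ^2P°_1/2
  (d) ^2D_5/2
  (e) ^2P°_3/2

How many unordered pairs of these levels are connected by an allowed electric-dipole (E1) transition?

5

(a)–(b): allowed.
(a)–(c): allowed.
(a)–(d): forbidden (parity).
(a)–(e): allowed.
(b)–(c): forbidden (parity).
(b)–(d): allowed.
(b)–(e): forbidden (parity).
(c)–(d): forbidden (ΔJ).
(c)–(e): forbidden (parity).
(d)–(e): allowed.
Allowed pairs: 5 of 10.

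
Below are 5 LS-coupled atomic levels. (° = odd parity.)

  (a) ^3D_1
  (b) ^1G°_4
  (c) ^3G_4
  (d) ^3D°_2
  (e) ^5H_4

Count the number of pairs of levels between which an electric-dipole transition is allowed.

(a)–(b): forbidden (ΔS, ΔL, ΔJ).
(a)–(c): forbidden (parity, ΔL, ΔJ).
(a)–(d): allowed.
(a)–(e): forbidden (parity, ΔS, ΔL, ΔJ).
(b)–(c): forbidden (ΔS).
(b)–(d): forbidden (parity, ΔS, ΔL, ΔJ).
(b)–(e): forbidden (ΔS).
(c)–(d): forbidden (ΔL, ΔJ).
(c)–(e): forbidden (parity, ΔS).
(d)–(e): forbidden (ΔS, ΔL, ΔJ).
Allowed pairs: 1 of 10.

1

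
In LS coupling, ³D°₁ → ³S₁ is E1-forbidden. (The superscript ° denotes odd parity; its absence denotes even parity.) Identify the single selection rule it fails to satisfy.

Parity must change: odd → even — ✓.
ΔS = 0: S: 1 → 1 — ✓.
ΔL = 0, ±1 (not L=0↔0): L: 2 → 0, ΔL = -2 — ✗.
ΔJ = 0, ±1 (not J=0↔0): J: 1 → 1, ΔJ = +0 — ✓.

the ΔL = 0, ±1 rule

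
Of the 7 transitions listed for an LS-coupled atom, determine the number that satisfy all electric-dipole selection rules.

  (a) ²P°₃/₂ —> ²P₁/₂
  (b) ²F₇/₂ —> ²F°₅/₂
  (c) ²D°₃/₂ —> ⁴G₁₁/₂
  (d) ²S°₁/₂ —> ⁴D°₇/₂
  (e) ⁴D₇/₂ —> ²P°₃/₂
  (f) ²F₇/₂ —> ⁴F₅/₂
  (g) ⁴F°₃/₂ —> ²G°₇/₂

2

(a) allowed
(b) allowed
(c) forbidden (ΔS, ΔL, ΔJ fail)
(d) forbidden (parity, ΔS, ΔL, ΔJ fail)
(e) forbidden (ΔS, ΔJ fail)
(f) forbidden (parity, ΔS fail)
(g) forbidden (parity, ΔS, ΔJ fail)
Total allowed: 2 of 7.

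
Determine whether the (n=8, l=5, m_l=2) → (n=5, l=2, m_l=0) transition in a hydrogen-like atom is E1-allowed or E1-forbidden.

forbidden

Δl = 2 − 5 = -3; the E1 rule Δl = ±1 is ✗.
m_l: 2 → 0 (Δm_l = -2). |Δm_l| ≤ 1 ✗.
The transition is electric-dipole forbidden.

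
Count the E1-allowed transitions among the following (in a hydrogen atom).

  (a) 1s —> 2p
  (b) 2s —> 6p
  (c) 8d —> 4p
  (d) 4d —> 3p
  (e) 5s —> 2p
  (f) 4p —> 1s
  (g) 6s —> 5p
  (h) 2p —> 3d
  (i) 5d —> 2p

(a) allowed
(b) allowed
(c) allowed
(d) allowed
(e) allowed
(f) allowed
(g) allowed
(h) allowed
(i) allowed
Total allowed: 9 of 9.

9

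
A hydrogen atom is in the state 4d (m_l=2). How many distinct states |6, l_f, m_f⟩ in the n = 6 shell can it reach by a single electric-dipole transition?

4

E1 requires Δl = ±1, so l_f ∈ {1, 3}; with 0 ≤ l_f ≤ n_f−1 = 5, the allowed l_f values are {1, 3}.
For l_f = 1: m_f ∈ {m_i−1, m_i, m_i+1} ∩ [−1, 1] = {1} → 1 state.
For l_f = 3: m_f ∈ {m_i−1, m_i, m_i+1} ∩ [−3, 3] = {1, 2, 3} → 3 states.
Total: 4.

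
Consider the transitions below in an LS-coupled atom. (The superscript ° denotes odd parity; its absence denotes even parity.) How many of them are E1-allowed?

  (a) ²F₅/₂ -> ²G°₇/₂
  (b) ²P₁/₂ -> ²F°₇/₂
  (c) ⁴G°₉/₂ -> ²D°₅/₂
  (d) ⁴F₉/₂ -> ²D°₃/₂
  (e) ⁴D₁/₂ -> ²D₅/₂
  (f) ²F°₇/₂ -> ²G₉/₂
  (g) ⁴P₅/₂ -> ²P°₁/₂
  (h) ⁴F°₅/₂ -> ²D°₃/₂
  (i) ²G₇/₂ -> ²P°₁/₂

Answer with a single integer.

(a) allowed
(b) forbidden (ΔL, ΔJ fail)
(c) forbidden (parity, ΔS, ΔL, ΔJ fail)
(d) forbidden (ΔS, ΔJ fail)
(e) forbidden (parity, ΔS, ΔJ fail)
(f) allowed
(g) forbidden (ΔS, ΔJ fail)
(h) forbidden (parity, ΔS fail)
(i) forbidden (ΔL, ΔJ fail)
Total allowed: 2 of 9.

2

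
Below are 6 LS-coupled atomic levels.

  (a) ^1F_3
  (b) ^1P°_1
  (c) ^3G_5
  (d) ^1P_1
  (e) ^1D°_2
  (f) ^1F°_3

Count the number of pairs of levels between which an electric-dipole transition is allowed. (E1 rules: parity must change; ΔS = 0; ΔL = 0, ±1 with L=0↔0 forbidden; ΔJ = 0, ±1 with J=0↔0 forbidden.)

4

(a)–(b): forbidden (ΔL, ΔJ).
(a)–(c): forbidden (parity, ΔS, ΔJ).
(a)–(d): forbidden (parity, ΔL, ΔJ).
(a)–(e): allowed.
(a)–(f): allowed.
(b)–(c): forbidden (ΔS, ΔL, ΔJ).
(b)–(d): allowed.
(b)–(e): forbidden (parity).
(b)–(f): forbidden (parity, ΔL, ΔJ).
(c)–(d): forbidden (parity, ΔS, ΔL, ΔJ).
(c)–(e): forbidden (ΔS, ΔL, ΔJ).
(c)–(f): forbidden (ΔS, ΔJ).
(d)–(e): allowed.
(d)–(f): forbidden (ΔL, ΔJ).
(e)–(f): forbidden (parity).
Allowed pairs: 4 of 15.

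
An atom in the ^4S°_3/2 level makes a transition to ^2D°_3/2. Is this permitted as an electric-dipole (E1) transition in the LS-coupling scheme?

forbidden

Reading off the term symbols: S 3/2→1/2, L 0→2, J 3/2→3/2, parity odd→odd.
Parity must change: odd → odd — ✗.
ΔS = 0: S: 3/2 → 1/2 — ✗.
ΔL = 0, ±1 (not L=0↔0): L: 0 → 2, ΔL = +2 — ✗.
ΔJ = 0, ±1 (not J=0↔0): J: 3/2 → 3/2, ΔJ = +0 — ✓.
Rule(s) violated: parity, ΔS, ΔL.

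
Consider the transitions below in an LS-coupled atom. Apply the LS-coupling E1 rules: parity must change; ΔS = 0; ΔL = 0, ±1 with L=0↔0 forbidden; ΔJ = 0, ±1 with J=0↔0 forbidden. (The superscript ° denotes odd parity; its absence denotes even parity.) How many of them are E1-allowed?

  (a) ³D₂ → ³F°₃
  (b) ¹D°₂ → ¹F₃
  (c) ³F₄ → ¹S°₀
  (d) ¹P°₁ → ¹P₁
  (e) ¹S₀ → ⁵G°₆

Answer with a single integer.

(a) allowed
(b) allowed
(c) forbidden (ΔS, ΔL, ΔJ fail)
(d) allowed
(e) forbidden (ΔS, ΔL, ΔJ fail)
Total allowed: 3 of 5.

3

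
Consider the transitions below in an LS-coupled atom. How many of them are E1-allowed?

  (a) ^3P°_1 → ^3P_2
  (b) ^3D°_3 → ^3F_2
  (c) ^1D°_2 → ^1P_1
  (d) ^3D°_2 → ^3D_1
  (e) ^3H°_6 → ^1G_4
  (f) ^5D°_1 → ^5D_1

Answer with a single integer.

5

(a) allowed
(b) allowed
(c) allowed
(d) allowed
(e) forbidden (ΔS, ΔJ fail)
(f) allowed
Total allowed: 5 of 6.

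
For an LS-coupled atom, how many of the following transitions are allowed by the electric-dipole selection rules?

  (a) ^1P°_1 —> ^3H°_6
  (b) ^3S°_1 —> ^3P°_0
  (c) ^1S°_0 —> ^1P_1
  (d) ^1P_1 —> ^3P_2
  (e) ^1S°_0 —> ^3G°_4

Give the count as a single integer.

(a) forbidden (parity, ΔS, ΔL, ΔJ fail)
(b) forbidden (parity fails)
(c) allowed
(d) forbidden (parity, ΔS fail)
(e) forbidden (parity, ΔS, ΔL, ΔJ fail)
Total allowed: 1 of 5.

1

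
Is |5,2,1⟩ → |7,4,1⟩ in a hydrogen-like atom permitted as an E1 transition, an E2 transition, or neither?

E2

Δl = 4 − 2 = +2; l_i + l_f = 6.
Δm_l = +0.
E1 (Δl = ±1, |Δm_l| ≤ 1): not satisfied.
E2 (Δl = 0,±2, l_i+l_f ≥ 2, |Δm_l| ≤ 2): satisfied.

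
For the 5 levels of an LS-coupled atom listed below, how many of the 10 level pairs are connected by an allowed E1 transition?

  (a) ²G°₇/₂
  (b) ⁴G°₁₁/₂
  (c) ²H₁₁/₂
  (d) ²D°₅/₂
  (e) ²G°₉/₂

(a)–(b): forbidden (parity, ΔS, ΔJ).
(a)–(c): forbidden (ΔJ).
(a)–(d): forbidden (parity, ΔL).
(a)–(e): forbidden (parity).
(b)–(c): forbidden (ΔS).
(b)–(d): forbidden (parity, ΔS, ΔL, ΔJ).
(b)–(e): forbidden (parity, ΔS).
(c)–(d): forbidden (ΔL, ΔJ).
(c)–(e): allowed.
(d)–(e): forbidden (parity, ΔL, ΔJ).
Allowed pairs: 1 of 10.

1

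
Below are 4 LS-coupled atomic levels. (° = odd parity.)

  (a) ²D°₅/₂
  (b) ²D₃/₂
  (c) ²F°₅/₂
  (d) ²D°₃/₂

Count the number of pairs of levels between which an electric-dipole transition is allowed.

3

(a)–(b): allowed.
(a)–(c): forbidden (parity).
(a)–(d): forbidden (parity).
(b)–(c): allowed.
(b)–(d): allowed.
(c)–(d): forbidden (parity).
Allowed pairs: 3 of 6.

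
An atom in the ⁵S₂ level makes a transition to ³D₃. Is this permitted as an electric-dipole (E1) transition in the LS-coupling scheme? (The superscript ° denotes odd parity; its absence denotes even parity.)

Parity must change: even → even — violated.
ΔS = 0: S: 2 → 1 — violated.
ΔL = 0, ±1 (not L=0↔0): L: 0 → 2, ΔL = +2 — violated.
ΔJ = 0, ±1 (not J=0↔0): J: 2 → 3, ΔJ = +1 — satisfied.
Rule(s) violated: parity, ΔS, ΔL.

forbidden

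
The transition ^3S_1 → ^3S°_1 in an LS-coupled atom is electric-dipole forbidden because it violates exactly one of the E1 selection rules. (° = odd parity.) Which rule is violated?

Initial level: S=1, L=0, J=1, parity even. Final level: S=1, L=0, J=1, parity odd.
ΔL = 0, ±1 (not L=0↔0): L: 0 → 0, ΔL = +0 — fails.
Parity must change: even → odd — passes.
ΔS = 0: S: 1 → 1 — passes.
ΔJ = 0, ±1 (not J=0↔0): J: 1 → 1, ΔJ = +0 — passes.

the L=0 ↔ L=0 exclusion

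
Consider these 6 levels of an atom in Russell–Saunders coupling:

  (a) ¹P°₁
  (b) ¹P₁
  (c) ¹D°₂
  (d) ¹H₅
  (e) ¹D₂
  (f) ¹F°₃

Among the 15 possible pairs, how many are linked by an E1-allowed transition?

5

(a)–(b): allowed.
(a)–(c): forbidden (parity).
(a)–(d): forbidden (ΔL, ΔJ).
(a)–(e): allowed.
(a)–(f): forbidden (parity, ΔL, ΔJ).
(b)–(c): allowed.
(b)–(d): forbidden (parity, ΔL, ΔJ).
(b)–(e): forbidden (parity).
(b)–(f): forbidden (ΔL, ΔJ).
(c)–(d): forbidden (ΔL, ΔJ).
(c)–(e): allowed.
(c)–(f): forbidden (parity).
(d)–(e): forbidden (parity, ΔL, ΔJ).
(d)–(f): forbidden (ΔL, ΔJ).
(e)–(f): allowed.
Allowed pairs: 5 of 15.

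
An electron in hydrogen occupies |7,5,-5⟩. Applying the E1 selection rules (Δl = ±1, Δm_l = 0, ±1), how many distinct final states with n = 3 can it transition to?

0

E1 requires l_f ∈ {4, 6}, but neither lies in [0, 2], so no final state is reachable.
Total: 0.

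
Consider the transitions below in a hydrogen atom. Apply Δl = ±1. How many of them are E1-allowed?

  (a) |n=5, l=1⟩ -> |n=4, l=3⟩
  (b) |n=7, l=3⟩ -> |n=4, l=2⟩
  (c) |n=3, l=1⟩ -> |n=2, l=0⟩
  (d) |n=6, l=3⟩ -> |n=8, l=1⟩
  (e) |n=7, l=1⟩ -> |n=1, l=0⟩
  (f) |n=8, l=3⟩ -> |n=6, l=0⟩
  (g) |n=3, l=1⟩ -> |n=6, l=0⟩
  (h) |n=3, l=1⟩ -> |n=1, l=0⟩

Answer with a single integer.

(a) forbidden — Δl = +2 (E1 requires Δl = ±1)
(b) allowed
(c) allowed
(d) forbidden — Δl = -2 (E1 requires Δl = ±1)
(e) allowed
(f) forbidden — Δl = -3 (E1 requires Δl = ±1)
(g) allowed
(h) allowed
Total allowed: 5 of 8.

5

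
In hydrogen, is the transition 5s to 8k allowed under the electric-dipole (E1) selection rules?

Δl = 7 − 0 = +7; the E1 rule Δl = ±1 is fails.
The transition is electric-dipole forbidden.

forbidden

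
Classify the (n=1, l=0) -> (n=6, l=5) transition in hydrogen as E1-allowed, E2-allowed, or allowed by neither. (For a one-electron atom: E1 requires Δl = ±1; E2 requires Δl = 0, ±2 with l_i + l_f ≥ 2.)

neither

Δl = 5 − 0 = +5; l_i + l_f = 5.
E1 (Δl = ±1): not satisfied.
E2 (Δl = 0,±2, l_i+l_f ≥ 2): not satisfied.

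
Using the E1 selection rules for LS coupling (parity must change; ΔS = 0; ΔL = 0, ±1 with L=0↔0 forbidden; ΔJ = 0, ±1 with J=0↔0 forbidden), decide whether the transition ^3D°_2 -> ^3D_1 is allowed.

Reading off the term symbols: S 1→1, L 2→2, J 2→1, parity odd→even.
Parity must change: odd → even — passes.
ΔS = 0: S: 1 → 1 — passes.
ΔL = 0, ±1 (not L=0↔0): L: 2 → 2, ΔL = +0 — passes.
ΔJ = 0, ±1 (not J=0↔0): J: 2 → 1, ΔJ = -1 — passes.
All four E1 rules are satisfied.

allowed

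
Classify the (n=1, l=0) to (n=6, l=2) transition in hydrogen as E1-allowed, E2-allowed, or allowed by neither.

E2

Δl = 2 − 0 = +2; l_i + l_f = 2.
E1 (Δl = ±1): not satisfied.
E2 (Δl = 0,±2, l_i+l_f ≥ 2): satisfied.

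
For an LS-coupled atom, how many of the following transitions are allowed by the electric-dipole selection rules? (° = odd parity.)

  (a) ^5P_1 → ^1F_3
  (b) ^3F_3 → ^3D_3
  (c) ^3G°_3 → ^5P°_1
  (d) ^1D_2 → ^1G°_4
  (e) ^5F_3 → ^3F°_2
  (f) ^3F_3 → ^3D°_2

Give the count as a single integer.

(a) forbidden (parity, ΔS, ΔL, ΔJ fail)
(b) forbidden (parity fails)
(c) forbidden (parity, ΔS, ΔL, ΔJ fail)
(d) forbidden (ΔL, ΔJ fail)
(e) forbidden (ΔS fails)
(f) allowed
Total allowed: 1 of 6.

1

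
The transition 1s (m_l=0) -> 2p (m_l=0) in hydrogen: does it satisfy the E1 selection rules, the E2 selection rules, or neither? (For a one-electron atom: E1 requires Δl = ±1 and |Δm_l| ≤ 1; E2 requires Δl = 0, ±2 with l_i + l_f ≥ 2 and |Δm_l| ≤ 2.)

E1

Δl = 1 − 0 = +1; l_i + l_f = 1.
Δm_l = +0.
E1 (Δl = ±1, |Δm_l| ≤ 1): satisfied.
E2 (Δl = 0,±2, l_i+l_f ≥ 2, |Δm_l| ≤ 2): not satisfied.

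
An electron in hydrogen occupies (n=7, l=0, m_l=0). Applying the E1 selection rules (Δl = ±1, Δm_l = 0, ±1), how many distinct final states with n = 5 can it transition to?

E1 requires Δl = ±1, so l_f ∈ {-1, 1}; with 0 ≤ l_f ≤ n_f−1 = 4, the allowed l_f values are {1}.
For l_f = 1: m_f ∈ {m_i−1, m_i, m_i+1} ∩ [−1, 1] = {-1, 0, 1} → 3 states.
Total: 3.

3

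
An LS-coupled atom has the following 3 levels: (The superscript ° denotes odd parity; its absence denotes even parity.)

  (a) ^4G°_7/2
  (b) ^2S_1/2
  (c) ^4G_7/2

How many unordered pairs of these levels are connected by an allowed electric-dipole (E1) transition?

1

(a)–(b): forbidden (ΔS, ΔL, ΔJ).
(a)–(c): allowed.
(b)–(c): forbidden (parity, ΔS, ΔL, ΔJ).
Allowed pairs: 1 of 3.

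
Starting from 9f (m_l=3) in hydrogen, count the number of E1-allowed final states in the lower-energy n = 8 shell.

E1 requires Δl = ±1, so l_f ∈ {2, 4}; with 0 ≤ l_f ≤ n_f−1 = 7, the allowed l_f values are {2, 4}.
For l_f = 2: m_f ∈ {m_i−1, m_i, m_i+1} ∩ [−2, 2] = {2} → 1 state.
For l_f = 4: m_f ∈ {m_i−1, m_i, m_i+1} ∩ [−4, 4] = {2, 3, 4} → 3 states.
Total: 4.

4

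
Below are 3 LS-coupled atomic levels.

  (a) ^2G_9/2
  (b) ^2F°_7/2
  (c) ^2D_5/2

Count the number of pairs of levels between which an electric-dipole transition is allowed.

(a)–(b): allowed.
(a)–(c): forbidden (parity, ΔL, ΔJ).
(b)–(c): allowed.
Allowed pairs: 2 of 3.

2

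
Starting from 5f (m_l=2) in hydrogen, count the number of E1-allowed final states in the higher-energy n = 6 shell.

E1 requires Δl = ±1, so l_f ∈ {2, 4}; with 0 ≤ l_f ≤ n_f−1 = 5, the allowed l_f values are {2, 4}.
For l_f = 2: m_f ∈ {m_i−1, m_i, m_i+1} ∩ [−2, 2] = {1, 2} → 2 states.
For l_f = 4: m_f ∈ {m_i−1, m_i, m_i+1} ∩ [−4, 4] = {1, 2, 3} → 3 states.
Total: 5.

5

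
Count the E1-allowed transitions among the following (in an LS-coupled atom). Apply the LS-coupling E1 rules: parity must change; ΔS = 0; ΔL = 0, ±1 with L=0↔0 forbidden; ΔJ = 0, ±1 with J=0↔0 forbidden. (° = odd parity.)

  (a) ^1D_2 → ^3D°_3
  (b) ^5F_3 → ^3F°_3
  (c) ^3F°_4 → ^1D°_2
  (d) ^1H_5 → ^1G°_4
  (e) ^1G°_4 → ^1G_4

(a) forbidden (ΔS fails)
(b) forbidden (ΔS fails)
(c) forbidden (parity, ΔS, ΔJ fail)
(d) allowed
(e) allowed
Total allowed: 2 of 5.

2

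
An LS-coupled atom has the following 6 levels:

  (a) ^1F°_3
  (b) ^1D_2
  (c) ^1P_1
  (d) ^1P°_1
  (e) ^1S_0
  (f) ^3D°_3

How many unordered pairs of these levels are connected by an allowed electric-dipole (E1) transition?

(a)–(b): allowed.
(a)–(c): forbidden (ΔL, ΔJ).
(a)–(d): forbidden (parity, ΔL, ΔJ).
(a)–(e): forbidden (ΔL, ΔJ).
(a)–(f): forbidden (parity, ΔS).
(b)–(c): forbidden (parity).
(b)–(d): allowed.
(b)–(e): forbidden (parity, ΔL, ΔJ).
(b)–(f): forbidden (ΔS).
(c)–(d): allowed.
(c)–(e): forbidden (parity).
(c)–(f): forbidden (ΔS, ΔJ).
(d)–(e): allowed.
(d)–(f): forbidden (parity, ΔS, ΔJ).
(e)–(f): forbidden (ΔS, ΔL, ΔJ).
Allowed pairs: 4 of 15.

4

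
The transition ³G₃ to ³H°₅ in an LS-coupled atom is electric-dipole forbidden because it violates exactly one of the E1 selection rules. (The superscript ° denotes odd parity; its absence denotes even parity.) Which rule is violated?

Parity must change: even → odd — passes.
ΔS = 0: S: 1 → 1 — passes.
ΔL = 0, ±1 (not L=0↔0): L: 4 → 5, ΔL = +1 — passes.
ΔJ = 0, ±1 (not J=0↔0): J: 3 → 5, ΔJ = +2 — fails.

the ΔJ = 0, ±1 rule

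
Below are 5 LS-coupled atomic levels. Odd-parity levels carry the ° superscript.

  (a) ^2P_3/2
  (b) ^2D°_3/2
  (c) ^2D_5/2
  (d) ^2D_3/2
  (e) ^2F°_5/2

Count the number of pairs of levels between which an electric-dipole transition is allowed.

5

(a)–(b): allowed.
(a)–(c): forbidden (parity).
(a)–(d): forbidden (parity).
(a)–(e): forbidden (ΔL).
(b)–(c): allowed.
(b)–(d): allowed.
(b)–(e): forbidden (parity).
(c)–(d): forbidden (parity).
(c)–(e): allowed.
(d)–(e): allowed.
Allowed pairs: 5 of 10.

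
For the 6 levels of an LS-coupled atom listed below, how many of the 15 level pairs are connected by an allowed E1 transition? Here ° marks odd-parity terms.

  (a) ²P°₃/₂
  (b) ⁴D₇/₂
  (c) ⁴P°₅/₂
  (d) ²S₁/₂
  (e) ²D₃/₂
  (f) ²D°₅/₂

4

(a)–(b): forbidden (ΔS, ΔJ).
(a)–(c): forbidden (parity, ΔS).
(a)–(d): allowed.
(a)–(e): allowed.
(a)–(f): forbidden (parity).
(b)–(c): allowed.
(b)–(d): forbidden (parity, ΔS, ΔL, ΔJ).
(b)–(e): forbidden (parity, ΔS, ΔJ).
(b)–(f): forbidden (ΔS).
(c)–(d): forbidden (ΔS, ΔJ).
(c)–(e): forbidden (ΔS).
(c)–(f): forbidden (parity, ΔS).
(d)–(e): forbidden (parity, ΔL).
(d)–(f): forbidden (ΔL, ΔJ).
(e)–(f): allowed.
Allowed pairs: 4 of 15.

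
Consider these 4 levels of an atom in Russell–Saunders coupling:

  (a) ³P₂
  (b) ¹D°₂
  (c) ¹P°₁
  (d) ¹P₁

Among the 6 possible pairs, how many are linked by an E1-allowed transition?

2

(a)–(b): forbidden (ΔS).
(a)–(c): forbidden (ΔS).
(a)–(d): forbidden (parity, ΔS).
(b)–(c): forbidden (parity).
(b)–(d): allowed.
(c)–(d): allowed.
Allowed pairs: 2 of 6.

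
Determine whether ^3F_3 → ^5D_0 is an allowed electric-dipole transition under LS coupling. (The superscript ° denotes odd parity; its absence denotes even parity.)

forbidden

Parity must change: even → even — fails.
ΔS = 0: S: 1 → 2 — fails.
ΔL = 0, ±1 (not L=0↔0): L: 3 → 2, ΔL = -1 — ok.
ΔJ = 0, ±1 (not J=0↔0): J: 3 → 0, ΔJ = -3 — fails.
Rule(s) violated: parity, ΔS, ΔJ.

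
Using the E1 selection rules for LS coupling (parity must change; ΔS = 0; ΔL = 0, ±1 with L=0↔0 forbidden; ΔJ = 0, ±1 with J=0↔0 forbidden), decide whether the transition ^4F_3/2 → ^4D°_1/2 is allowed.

ΔJ = 0, ±1 (not J=0↔0): J: 3/2 → 1/2, ΔJ = -1 — ok.
Parity must change: even → odd — ok.
ΔS = 0: S: 3/2 → 3/2 — ok.
ΔL = 0, ±1 (not L=0↔0): L: 3 → 2, ΔL = -1 — ok.
All four E1 rules are satisfied.

allowed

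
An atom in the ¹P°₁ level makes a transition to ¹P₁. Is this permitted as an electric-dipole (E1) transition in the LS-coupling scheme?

Initial level: S=0, L=1, J=1, parity odd. Final level: S=0, L=1, J=1, parity even.
Parity must change: odd → even — ✓.
ΔS = 0: S: 0 → 0 — ✓.
ΔL = 0, ±1 (not L=0↔0): L: 1 → 1, ΔL = +0 — ✓.
ΔJ = 0, ±1 (not J=0↔0): J: 1 → 1, ΔJ = +0 — ✓.
All four E1 rules are satisfied.

allowed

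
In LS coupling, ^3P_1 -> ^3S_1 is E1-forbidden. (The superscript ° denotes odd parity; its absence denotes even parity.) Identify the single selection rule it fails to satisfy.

parity

Parity must change: even → even — violated.
ΔS = 0: S: 1 → 1 — satisfied.
ΔL = 0, ±1 (not L=0↔0): L: 1 → 0, ΔL = -1 — satisfied.
ΔJ = 0, ±1 (not J=0↔0): J: 1 → 1, ΔJ = +0 — satisfied.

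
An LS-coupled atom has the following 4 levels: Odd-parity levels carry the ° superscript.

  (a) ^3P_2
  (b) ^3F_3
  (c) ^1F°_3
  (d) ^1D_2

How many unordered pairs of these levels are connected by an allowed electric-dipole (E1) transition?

(a)–(b): forbidden (parity, ΔL).
(a)–(c): forbidden (ΔS, ΔL).
(a)–(d): forbidden (parity, ΔS).
(b)–(c): forbidden (ΔS).
(b)–(d): forbidden (parity, ΔS).
(c)–(d): allowed.
Allowed pairs: 1 of 6.

1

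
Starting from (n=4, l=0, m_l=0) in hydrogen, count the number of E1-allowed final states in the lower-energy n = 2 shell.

3

E1 requires Δl = ±1, so l_f ∈ {-1, 1}; with 0 ≤ l_f ≤ n_f−1 = 1, the allowed l_f values are {1}.
For l_f = 1: m_f ∈ {m_i−1, m_i, m_i+1} ∩ [−1, 1] = {-1, 0, 1} → 3 states.
Total: 3.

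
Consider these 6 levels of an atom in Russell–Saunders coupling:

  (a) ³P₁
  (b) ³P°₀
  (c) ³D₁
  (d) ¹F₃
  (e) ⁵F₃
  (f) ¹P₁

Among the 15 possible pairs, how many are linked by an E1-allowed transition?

(a)–(b): allowed.
(a)–(c): forbidden (parity).
(a)–(d): forbidden (parity, ΔS, ΔL, ΔJ).
(a)–(e): forbidden (parity, ΔS, ΔL, ΔJ).
(a)–(f): forbidden (parity, ΔS).
(b)–(c): allowed.
(b)–(d): forbidden (ΔS, ΔL, ΔJ).
(b)–(e): forbidden (ΔS, ΔL, ΔJ).
(b)–(f): forbidden (ΔS).
(c)–(d): forbidden (parity, ΔS, ΔJ).
(c)–(e): forbidden (parity, ΔS, ΔJ).
(c)–(f): forbidden (parity, ΔS).
(d)–(e): forbidden (parity, ΔS).
(d)–(f): forbidden (parity, ΔL, ΔJ).
(e)–(f): forbidden (parity, ΔS, ΔL, ΔJ).
Allowed pairs: 2 of 15.

2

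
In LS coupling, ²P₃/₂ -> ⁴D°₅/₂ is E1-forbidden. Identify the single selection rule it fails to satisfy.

Initial level: S=1/2, L=1, J=3/2, parity even. Final level: S=3/2, L=2, J=5/2, parity odd.
Parity must change: even → odd — ✓.
ΔS = 0: S: 1/2 → 3/2 — ✗.
ΔL = 0, ±1 (not L=0↔0): L: 1 → 2, ΔL = +1 — ✓.
ΔJ = 0, ±1 (not J=0↔0): J: 3/2 → 5/2, ΔJ = +1 — ✓.

the ΔS = 0 rule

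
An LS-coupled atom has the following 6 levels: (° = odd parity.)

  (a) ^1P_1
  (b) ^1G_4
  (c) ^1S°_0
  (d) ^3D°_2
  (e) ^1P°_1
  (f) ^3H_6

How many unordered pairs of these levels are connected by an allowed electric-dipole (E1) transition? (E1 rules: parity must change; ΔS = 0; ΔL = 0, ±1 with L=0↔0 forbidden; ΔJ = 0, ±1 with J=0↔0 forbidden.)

2

(a)–(b): forbidden (parity, ΔL, ΔJ).
(a)–(c): allowed.
(a)–(d): forbidden (ΔS).
(a)–(e): allowed.
(a)–(f): forbidden (parity, ΔS, ΔL, ΔJ).
(b)–(c): forbidden (ΔL, ΔJ).
(b)–(d): forbidden (ΔS, ΔL, ΔJ).
(b)–(e): forbidden (ΔL, ΔJ).
(b)–(f): forbidden (parity, ΔS, ΔJ).
(c)–(d): forbidden (parity, ΔS, ΔL, ΔJ).
(c)–(e): forbidden (parity).
(c)–(f): forbidden (ΔS, ΔL, ΔJ).
(d)–(e): forbidden (parity, ΔS).
(d)–(f): forbidden (ΔL, ΔJ).
(e)–(f): forbidden (ΔS, ΔL, ΔJ).
Allowed pairs: 2 of 15.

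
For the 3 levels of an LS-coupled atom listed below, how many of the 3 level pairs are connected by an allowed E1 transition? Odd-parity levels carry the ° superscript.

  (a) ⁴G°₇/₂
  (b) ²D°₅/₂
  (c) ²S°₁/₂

(a)–(b): forbidden (parity, ΔS, ΔL).
(a)–(c): forbidden (parity, ΔS, ΔL, ΔJ).
(b)–(c): forbidden (parity, ΔL, ΔJ).
Allowed pairs: 0 of 3.

0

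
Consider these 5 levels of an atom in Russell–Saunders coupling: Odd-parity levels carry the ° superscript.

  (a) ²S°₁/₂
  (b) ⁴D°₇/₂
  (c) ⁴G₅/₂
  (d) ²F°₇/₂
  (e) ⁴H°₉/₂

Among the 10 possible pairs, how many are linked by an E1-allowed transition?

0

(a)–(b): forbidden (parity, ΔS, ΔL, ΔJ).
(a)–(c): forbidden (ΔS, ΔL, ΔJ).
(a)–(d): forbidden (parity, ΔL, ΔJ).
(a)–(e): forbidden (parity, ΔS, ΔL, ΔJ).
(b)–(c): forbidden (ΔL).
(b)–(d): forbidden (parity, ΔS).
(b)–(e): forbidden (parity, ΔL).
(c)–(d): forbidden (ΔS).
(c)–(e): forbidden (ΔJ).
(d)–(e): forbidden (parity, ΔS, ΔL).
Allowed pairs: 0 of 10.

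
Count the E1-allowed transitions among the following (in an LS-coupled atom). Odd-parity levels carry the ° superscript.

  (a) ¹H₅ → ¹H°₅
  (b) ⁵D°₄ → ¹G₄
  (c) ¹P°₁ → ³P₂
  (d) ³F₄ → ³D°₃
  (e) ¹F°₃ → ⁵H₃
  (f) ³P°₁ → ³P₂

3

(a) allowed
(b) forbidden (ΔS, ΔL fail)
(c) forbidden (ΔS fails)
(d) allowed
(e) forbidden (ΔS, ΔL fail)
(f) allowed
Total allowed: 3 of 6.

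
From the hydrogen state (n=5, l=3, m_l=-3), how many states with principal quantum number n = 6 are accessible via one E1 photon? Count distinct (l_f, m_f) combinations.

4

E1 requires Δl = ±1, so l_f ∈ {2, 4}; with 0 ≤ l_f ≤ n_f−1 = 5, the allowed l_f values are {2, 4}.
For l_f = 2: m_f ∈ {m_i−1, m_i, m_i+1} ∩ [−2, 2] = {-2} → 1 state.
For l_f = 4: m_f ∈ {m_i−1, m_i, m_i+1} ∩ [−4, 4] = {-4, -3, -2} → 3 states.
Total: 4.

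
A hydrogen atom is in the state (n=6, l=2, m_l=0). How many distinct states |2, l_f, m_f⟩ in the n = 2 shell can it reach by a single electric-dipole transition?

E1 requires Δl = ±1, so l_f ∈ {1, 3}; with 0 ≤ l_f ≤ n_f−1 = 1, the allowed l_f values are {1}.
For l_f = 1: m_f ∈ {m_i−1, m_i, m_i+1} ∩ [−1, 1] = {-1, 0, 1} → 3 states.
Total: 3.

3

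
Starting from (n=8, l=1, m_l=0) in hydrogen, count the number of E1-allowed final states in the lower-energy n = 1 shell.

1

E1 requires Δl = ±1, so l_f ∈ {0, 2}; with 0 ≤ l_f ≤ n_f−1 = 0, the allowed l_f values are {0}.
For l_f = 0: m_f ∈ {m_i−1, m_i, m_i+1} ∩ [−0, 0] = {0} → 1 state.
Total: 1.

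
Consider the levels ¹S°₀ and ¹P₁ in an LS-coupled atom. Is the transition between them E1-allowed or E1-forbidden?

Reading off the term symbols: S 0→0, L 0→1, J 0→1, parity odd→even.
Parity must change: odd → even — satisfied.
ΔS = 0: S: 0 → 0 — satisfied.
ΔL = 0, ±1 (not L=0↔0): L: 0 → 1, ΔL = +1 — satisfied.
ΔJ = 0, ±1 (not J=0↔0): J: 0 → 1, ΔJ = +1 — satisfied.
All four E1 rules are satisfied.

allowed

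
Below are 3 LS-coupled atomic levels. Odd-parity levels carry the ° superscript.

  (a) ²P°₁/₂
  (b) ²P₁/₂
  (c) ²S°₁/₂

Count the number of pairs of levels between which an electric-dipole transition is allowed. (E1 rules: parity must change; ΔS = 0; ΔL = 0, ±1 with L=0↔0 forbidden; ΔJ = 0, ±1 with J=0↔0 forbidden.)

(a)–(b): allowed.
(a)–(c): forbidden (parity).
(b)–(c): allowed.
Allowed pairs: 2 of 3.

2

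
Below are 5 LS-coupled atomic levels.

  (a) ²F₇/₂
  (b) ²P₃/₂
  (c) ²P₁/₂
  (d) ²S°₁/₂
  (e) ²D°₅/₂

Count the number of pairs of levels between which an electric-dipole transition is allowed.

4

(a)–(b): forbidden (parity, ΔL, ΔJ).
(a)–(c): forbidden (parity, ΔL, ΔJ).
(a)–(d): forbidden (ΔL, ΔJ).
(a)–(e): allowed.
(b)–(c): forbidden (parity).
(b)–(d): allowed.
(b)–(e): allowed.
(c)–(d): allowed.
(c)–(e): forbidden (ΔJ).
(d)–(e): forbidden (parity, ΔL, ΔJ).
Allowed pairs: 4 of 10.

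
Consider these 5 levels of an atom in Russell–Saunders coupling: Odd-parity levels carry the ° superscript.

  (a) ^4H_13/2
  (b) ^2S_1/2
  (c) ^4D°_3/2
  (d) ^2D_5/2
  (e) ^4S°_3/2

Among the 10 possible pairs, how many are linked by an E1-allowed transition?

(a)–(b): forbidden (parity, ΔS, ΔL, ΔJ).
(a)–(c): forbidden (ΔL, ΔJ).
(a)–(d): forbidden (parity, ΔS, ΔL, ΔJ).
(a)–(e): forbidden (ΔL, ΔJ).
(b)–(c): forbidden (ΔS, ΔL).
(b)–(d): forbidden (parity, ΔL, ΔJ).
(b)–(e): forbidden (ΔS, ΔL).
(c)–(d): forbidden (ΔS).
(c)–(e): forbidden (parity, ΔL).
(d)–(e): forbidden (ΔS, ΔL).
Allowed pairs: 0 of 10.

0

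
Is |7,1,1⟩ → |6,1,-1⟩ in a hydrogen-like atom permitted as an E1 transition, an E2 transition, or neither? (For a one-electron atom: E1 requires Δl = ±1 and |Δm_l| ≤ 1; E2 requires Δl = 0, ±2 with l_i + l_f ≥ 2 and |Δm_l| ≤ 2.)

E2

Δl = 1 − 1 = +0; l_i + l_f = 2.
Δm_l = -2.
E1 (Δl = ±1, |Δm_l| ≤ 1): not satisfied.
E2 (Δl = 0,±2, l_i+l_f ≥ 2, |Δm_l| ≤ 2): satisfied.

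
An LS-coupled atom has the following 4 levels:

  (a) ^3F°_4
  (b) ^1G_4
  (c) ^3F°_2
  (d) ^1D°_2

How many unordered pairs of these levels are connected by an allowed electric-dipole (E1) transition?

(a)–(b): forbidden (ΔS).
(a)–(c): forbidden (parity, ΔJ).
(a)–(d): forbidden (parity, ΔS, ΔJ).
(b)–(c): forbidden (ΔS, ΔJ).
(b)–(d): forbidden (ΔL, ΔJ).
(c)–(d): forbidden (parity, ΔS).
Allowed pairs: 0 of 6.

0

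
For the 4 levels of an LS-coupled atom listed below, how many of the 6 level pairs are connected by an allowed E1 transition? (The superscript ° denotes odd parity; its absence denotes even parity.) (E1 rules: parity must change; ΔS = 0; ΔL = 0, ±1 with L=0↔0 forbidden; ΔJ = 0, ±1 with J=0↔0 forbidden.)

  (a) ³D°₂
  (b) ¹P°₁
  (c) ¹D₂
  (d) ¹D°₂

2

(a)–(b): forbidden (parity, ΔS).
(a)–(c): forbidden (ΔS).
(a)–(d): forbidden (parity, ΔS).
(b)–(c): allowed.
(b)–(d): forbidden (parity).
(c)–(d): allowed.
Allowed pairs: 2 of 6.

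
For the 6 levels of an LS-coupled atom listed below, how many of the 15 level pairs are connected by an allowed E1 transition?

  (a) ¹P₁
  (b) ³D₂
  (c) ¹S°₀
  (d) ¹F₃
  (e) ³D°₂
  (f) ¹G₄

2

(a)–(b): forbidden (parity, ΔS).
(a)–(c): allowed.
(a)–(d): forbidden (parity, ΔL, ΔJ).
(a)–(e): forbidden (ΔS).
(a)–(f): forbidden (parity, ΔL, ΔJ).
(b)–(c): forbidden (ΔS, ΔL, ΔJ).
(b)–(d): forbidden (parity, ΔS).
(b)–(e): allowed.
(b)–(f): forbidden (parity, ΔS, ΔL, ΔJ).
(c)–(d): forbidden (ΔL, ΔJ).
(c)–(e): forbidden (parity, ΔS, ΔL, ΔJ).
(c)–(f): forbidden (ΔL, ΔJ).
(d)–(e): forbidden (ΔS).
(d)–(f): forbidden (parity).
(e)–(f): forbidden (ΔS, ΔL, ΔJ).
Allowed pairs: 2 of 15.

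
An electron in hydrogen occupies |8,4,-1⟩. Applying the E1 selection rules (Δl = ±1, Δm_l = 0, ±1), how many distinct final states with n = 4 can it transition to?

3

E1 requires Δl = ±1, so l_f ∈ {3, 5}; with 0 ≤ l_f ≤ n_f−1 = 3, the allowed l_f values are {3}.
For l_f = 3: m_f ∈ {m_i−1, m_i, m_i+1} ∩ [−3, 3] = {-2, -1, 0} → 3 states.
Total: 3.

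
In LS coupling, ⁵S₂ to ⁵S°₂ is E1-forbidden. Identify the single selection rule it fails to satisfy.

Parity must change: even → odd — passes.
ΔS = 0: S: 2 → 2 — passes.
ΔL = 0, ±1 (not L=0↔0): L: 0 → 0, ΔL = +0 — fails.
ΔJ = 0, ±1 (not J=0↔0): J: 2 → 2, ΔJ = +0 — passes.

the L=0 ↔ L=0 exclusion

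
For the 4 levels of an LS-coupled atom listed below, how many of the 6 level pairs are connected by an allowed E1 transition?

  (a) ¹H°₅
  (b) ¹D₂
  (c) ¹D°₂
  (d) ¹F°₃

2

(a)–(b): forbidden (ΔL, ΔJ).
(a)–(c): forbidden (parity, ΔL, ΔJ).
(a)–(d): forbidden (parity, ΔL, ΔJ).
(b)–(c): allowed.
(b)–(d): allowed.
(c)–(d): forbidden (parity).
Allowed pairs: 2 of 6.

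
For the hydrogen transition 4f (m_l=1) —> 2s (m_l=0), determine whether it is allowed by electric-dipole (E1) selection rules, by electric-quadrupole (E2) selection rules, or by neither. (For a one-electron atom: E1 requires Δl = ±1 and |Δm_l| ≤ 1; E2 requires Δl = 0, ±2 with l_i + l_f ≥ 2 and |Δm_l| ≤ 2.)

Δl = 0 − 3 = -3; l_i + l_f = 3.
Δm_l = -1.
E1 (Δl = ±1, |Δm_l| ≤ 1): not satisfied.
E2 (Δl = 0,±2, l_i+l_f ≥ 2, |Δm_l| ≤ 2): not satisfied.

neither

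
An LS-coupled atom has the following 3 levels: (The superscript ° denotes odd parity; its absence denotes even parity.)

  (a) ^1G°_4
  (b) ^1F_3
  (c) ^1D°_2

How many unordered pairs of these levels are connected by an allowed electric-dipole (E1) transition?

2

(a)–(b): allowed.
(a)–(c): forbidden (parity, ΔL, ΔJ).
(b)–(c): allowed.
Allowed pairs: 2 of 3.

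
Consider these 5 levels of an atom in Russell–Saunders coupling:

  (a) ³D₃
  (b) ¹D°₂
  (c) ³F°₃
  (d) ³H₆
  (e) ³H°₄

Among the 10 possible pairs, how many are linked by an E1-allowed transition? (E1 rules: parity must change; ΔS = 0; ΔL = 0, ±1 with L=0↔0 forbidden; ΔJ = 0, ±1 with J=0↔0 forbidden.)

(a)–(b): forbidden (ΔS).
(a)–(c): allowed.
(a)–(d): forbidden (parity, ΔL, ΔJ).
(a)–(e): forbidden (ΔL).
(b)–(c): forbidden (parity, ΔS).
(b)–(d): forbidden (ΔS, ΔL, ΔJ).
(b)–(e): forbidden (parity, ΔS, ΔL, ΔJ).
(c)–(d): forbidden (ΔL, ΔJ).
(c)–(e): forbidden (parity, ΔL).
(d)–(e): forbidden (ΔJ).
Allowed pairs: 1 of 10.

1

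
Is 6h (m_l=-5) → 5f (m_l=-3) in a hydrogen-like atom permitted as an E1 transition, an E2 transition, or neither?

E2

Δl = 3 − 5 = -2; l_i + l_f = 8.
Δm_l = +2.
E1 (Δl = ±1, |Δm_l| ≤ 1): not satisfied.
E2 (Δl = 0,±2, l_i+l_f ≥ 2, |Δm_l| ≤ 2): satisfied.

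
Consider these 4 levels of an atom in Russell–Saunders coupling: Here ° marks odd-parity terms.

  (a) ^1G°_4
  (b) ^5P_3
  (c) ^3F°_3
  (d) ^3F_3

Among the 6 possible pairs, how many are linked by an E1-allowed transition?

1

(a)–(b): forbidden (ΔS, ΔL).
(a)–(c): forbidden (parity, ΔS).
(a)–(d): forbidden (ΔS).
(b)–(c): forbidden (ΔS, ΔL).
(b)–(d): forbidden (parity, ΔS, ΔL).
(c)–(d): allowed.
Allowed pairs: 1 of 6.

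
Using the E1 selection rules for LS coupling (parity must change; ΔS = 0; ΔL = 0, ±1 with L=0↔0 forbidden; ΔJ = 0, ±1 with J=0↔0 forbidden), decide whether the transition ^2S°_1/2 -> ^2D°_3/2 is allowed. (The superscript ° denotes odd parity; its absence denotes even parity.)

Initial level: S=1/2, L=0, J=1/2, parity odd. Final level: S=1/2, L=2, J=3/2, parity odd.
ΔL = 0, ±1 (not L=0↔0): L: 0 → 2, ΔL = +2 — fails.
ΔS = 0: S: 1/2 → 1/2 — passes.
ΔJ = 0, ±1 (not J=0↔0): J: 1/2 → 3/2, ΔJ = +1 — passes.
Parity must change: odd → odd — fails.
Rule(s) violated: parity, ΔL.

forbidden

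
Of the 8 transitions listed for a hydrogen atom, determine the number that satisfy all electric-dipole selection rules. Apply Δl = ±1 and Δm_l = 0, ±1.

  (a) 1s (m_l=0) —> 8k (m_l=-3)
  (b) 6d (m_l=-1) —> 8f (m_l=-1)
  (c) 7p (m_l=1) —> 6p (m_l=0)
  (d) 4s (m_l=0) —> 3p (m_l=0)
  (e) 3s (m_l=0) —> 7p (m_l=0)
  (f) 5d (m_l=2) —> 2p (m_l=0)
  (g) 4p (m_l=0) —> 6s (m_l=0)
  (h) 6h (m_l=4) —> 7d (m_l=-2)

(a) forbidden — Δl = +7 (E1 requires Δl = ±1); Δm_l = -3 (E1 requires Δm_l = 0, ±1)
(b) allowed
(c) forbidden — Δl = +0 (E1 requires Δl = ±1)
(d) allowed
(e) allowed
(f) forbidden — Δm_l = -2 (E1 requires Δm_l = 0, ±1)
(g) allowed
(h) forbidden — Δl = -3 (E1 requires Δl = ±1); Δm_l = -6 (E1 requires Δm_l = 0, ±1)
Total allowed: 4 of 8.

4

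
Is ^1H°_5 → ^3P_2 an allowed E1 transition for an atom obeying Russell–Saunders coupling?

Reading off the term symbols: S 0→1, L 5→1, J 5→2, parity odd→even.
ΔL = 0, ±1 (not L=0↔0): L: 5 → 1, ΔL = -4 — violated.
ΔJ = 0, ±1 (not J=0↔0): J: 5 → 2, ΔJ = -3 — violated.
ΔS = 0: S: 0 → 1 — violated.
Parity must change: odd → even — satisfied.
Rule(s) violated: ΔS, ΔL, ΔJ.

forbidden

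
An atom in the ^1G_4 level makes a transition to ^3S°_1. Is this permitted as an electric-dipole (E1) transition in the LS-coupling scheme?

forbidden

Reading off the term symbols: S 0→1, L 4→0, J 4→1, parity even→odd.
ΔJ = 0, ±1 (not J=0↔0): J: 4 → 1, ΔJ = -3 — fails.
ΔS = 0: S: 0 → 1 — fails.
Parity must change: even → odd — ok.
ΔL = 0, ±1 (not L=0↔0): L: 4 → 0, ΔL = -4 — fails.
Rule(s) violated: ΔS, ΔL, ΔJ.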